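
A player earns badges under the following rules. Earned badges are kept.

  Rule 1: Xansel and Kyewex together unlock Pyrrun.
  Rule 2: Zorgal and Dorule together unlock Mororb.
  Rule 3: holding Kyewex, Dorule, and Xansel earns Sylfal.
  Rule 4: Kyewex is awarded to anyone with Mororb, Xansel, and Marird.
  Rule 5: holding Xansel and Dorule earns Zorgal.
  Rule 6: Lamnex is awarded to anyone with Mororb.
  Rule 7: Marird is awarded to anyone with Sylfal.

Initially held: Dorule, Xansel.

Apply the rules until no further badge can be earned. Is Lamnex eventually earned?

With Xansel and Dorule, Zorgal is earned (Rule 5).
With Zorgal and Dorule, Mororb is earned (Rule 2).
With Mororb, Lamnex is earned (Rule 6).

Yes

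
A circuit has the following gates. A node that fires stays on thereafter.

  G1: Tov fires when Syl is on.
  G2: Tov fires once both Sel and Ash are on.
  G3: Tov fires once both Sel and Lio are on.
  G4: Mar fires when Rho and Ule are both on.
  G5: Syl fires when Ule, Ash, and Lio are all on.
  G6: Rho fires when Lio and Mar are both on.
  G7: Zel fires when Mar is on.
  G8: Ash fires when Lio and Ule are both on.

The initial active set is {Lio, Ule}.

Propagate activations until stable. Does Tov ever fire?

Lio and Ule are on, so Ash fires (G8).
Ule, Ash, and Lio are on, so Syl fires (G5).
G1: Syl on → Tov on.

Yes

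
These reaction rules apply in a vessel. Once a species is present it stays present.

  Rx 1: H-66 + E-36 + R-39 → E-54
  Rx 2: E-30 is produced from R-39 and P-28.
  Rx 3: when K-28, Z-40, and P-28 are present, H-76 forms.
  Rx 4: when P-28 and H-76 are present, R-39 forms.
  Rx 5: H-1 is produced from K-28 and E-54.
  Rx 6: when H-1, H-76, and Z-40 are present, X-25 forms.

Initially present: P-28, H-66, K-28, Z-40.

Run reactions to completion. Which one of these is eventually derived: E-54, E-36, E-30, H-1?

E-30

K-28, Z-40, and P-28 present → H-76 forms (Rx 3).
P-28 and H-76 present → R-39 forms (Rx 4).
R-39 and P-28 present → E-30 forms (Rx 2).
E-54 would need H-66, E-36, and R-39 (Rx 1), but E-36 never forms. H-1 would need K-28 and E-54 (Rx 5), but E-54 never forms. No rule produces E-36, and it is not given.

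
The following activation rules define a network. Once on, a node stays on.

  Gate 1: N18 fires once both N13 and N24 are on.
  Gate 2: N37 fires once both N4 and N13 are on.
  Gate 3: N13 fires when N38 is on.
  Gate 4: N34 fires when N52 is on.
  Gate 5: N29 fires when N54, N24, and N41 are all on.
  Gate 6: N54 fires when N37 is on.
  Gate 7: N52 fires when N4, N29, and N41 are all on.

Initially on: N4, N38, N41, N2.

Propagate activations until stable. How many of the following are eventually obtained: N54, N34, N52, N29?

1

N38 is on, so N13 fires (Gate 3).
Gate 2: N4 and N13 on → N37 on.
Gate 6: N37 on → N54 on.
N54: reached.
N34 would need N52 (Gate 4), but N52 never turns on.
N52 would need N4, N29, and N41 (Gate 7), but N29 never turns on.
N29 would need N54, N24, and N41 (Gate 5), but N24 never turns on.
Reached: N54 — 1 of the 4.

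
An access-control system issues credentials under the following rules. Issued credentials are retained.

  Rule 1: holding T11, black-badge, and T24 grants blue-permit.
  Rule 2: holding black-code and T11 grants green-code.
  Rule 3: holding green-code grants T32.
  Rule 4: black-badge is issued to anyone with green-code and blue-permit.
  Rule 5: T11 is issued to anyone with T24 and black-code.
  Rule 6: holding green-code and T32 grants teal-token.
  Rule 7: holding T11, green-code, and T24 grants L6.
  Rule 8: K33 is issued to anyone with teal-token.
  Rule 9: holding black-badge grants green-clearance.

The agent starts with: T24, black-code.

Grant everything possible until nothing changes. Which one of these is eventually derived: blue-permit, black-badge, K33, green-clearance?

Holding T24 and black-code grants T11 (Rule 5).
Holding black-code and T11 grants green-code (Rule 2).
Holding green-code grants T32 (Rule 3).
Holding green-code and T32 grants teal-token (Rule 6).
Holding teal-token grants K33 (Rule 8).
blue-permit would need T11, black-badge, and T24 (Rule 1), but black-badge is never granted. green-clearance would need black-badge (Rule 9), but black-badge is never granted. black-badge would need green-code and blue-permit (Rule 4), but blue-permit is never granted.

K33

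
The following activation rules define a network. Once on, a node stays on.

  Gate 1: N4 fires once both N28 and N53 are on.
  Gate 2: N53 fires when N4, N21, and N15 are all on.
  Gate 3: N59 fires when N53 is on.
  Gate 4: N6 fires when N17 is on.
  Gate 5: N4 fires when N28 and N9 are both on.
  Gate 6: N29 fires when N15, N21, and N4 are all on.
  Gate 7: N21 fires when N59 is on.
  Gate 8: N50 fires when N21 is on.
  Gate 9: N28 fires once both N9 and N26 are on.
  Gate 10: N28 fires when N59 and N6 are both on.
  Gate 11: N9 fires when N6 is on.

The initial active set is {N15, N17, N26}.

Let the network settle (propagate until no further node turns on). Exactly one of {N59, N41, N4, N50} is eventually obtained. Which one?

N17 is on, so N6 fires (Gate 4).
N6 is on, so N9 fires (Gate 11).
Gate 9: N9 and N26 on → N28 on.
Gate 5: N28 and N9 on → N4 on.
N50 would need N21 (Gate 8), but N21 never turns on. N59 would need N53 (Gate 3), but N53 never turns on. No rule produces N41, and it is not given.

N4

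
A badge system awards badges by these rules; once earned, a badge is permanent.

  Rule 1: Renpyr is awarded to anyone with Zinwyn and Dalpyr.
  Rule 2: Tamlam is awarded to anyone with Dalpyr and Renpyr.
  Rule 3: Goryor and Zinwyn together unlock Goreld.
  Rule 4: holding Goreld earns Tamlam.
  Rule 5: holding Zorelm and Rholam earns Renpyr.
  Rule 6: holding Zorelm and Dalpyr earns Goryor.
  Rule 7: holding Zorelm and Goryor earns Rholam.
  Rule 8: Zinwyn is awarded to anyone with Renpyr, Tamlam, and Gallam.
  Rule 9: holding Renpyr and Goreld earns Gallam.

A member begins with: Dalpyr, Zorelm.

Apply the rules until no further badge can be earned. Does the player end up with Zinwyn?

No

Zinwyn would need Renpyr, Tamlam, and Gallam (Rule 8), but Gallam is never earned.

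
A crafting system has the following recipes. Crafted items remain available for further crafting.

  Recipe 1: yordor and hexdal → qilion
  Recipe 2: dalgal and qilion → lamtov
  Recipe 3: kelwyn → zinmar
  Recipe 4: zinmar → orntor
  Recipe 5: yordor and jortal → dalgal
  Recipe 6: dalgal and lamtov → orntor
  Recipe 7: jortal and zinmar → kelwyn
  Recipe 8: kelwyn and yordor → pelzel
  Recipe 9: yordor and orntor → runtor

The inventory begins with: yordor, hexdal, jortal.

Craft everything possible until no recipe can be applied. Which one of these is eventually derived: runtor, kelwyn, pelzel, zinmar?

runtor

Using Recipe 5, yordor and jortal make dalgal.
yordor and hexdal → qilion (Recipe 1).
Using Recipe 2, dalgal and qilion make lamtov.
Using Recipe 6, dalgal and lamtov make orntor.
Using Recipe 9, yordor and orntor make runtor.
kelwyn would need jortal and zinmar (Recipe 7), but zinmar is never obtained. pelzel would need kelwyn and yordor (Recipe 8), but kelwyn is never obtained. zinmar would need kelwyn (Recipe 3), but kelwyn is never obtained.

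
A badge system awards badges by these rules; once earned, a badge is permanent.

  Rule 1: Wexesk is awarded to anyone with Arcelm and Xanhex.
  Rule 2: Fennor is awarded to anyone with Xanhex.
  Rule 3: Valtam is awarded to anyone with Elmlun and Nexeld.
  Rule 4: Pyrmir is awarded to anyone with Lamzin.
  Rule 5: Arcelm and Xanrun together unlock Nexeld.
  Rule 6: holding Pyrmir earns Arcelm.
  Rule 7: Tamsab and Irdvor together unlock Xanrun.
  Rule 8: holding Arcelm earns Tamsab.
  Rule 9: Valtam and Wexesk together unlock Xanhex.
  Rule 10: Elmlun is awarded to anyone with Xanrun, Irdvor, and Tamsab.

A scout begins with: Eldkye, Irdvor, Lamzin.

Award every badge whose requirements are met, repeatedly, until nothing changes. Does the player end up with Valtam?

With Lamzin, Pyrmir is earned (Rule 4).
With Pyrmir, Arcelm is earned (Rule 6).
With Arcelm, Tamsab is earned (Rule 8).
With Tamsab and Irdvor, Xanrun is earned (Rule 7).
With Arcelm and Xanrun, Nexeld is earned (Rule 5).
With Xanrun, Irdvor, and Tamsab, Elmlun is earned (Rule 10).
With Elmlun and Nexeld, Valtam is earned (Rule 3).

Yes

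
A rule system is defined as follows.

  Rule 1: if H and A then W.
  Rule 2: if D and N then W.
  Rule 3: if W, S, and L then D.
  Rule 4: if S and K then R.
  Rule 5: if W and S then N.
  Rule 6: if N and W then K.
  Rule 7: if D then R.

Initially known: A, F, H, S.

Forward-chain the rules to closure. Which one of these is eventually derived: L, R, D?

R

From H and A, Rule 1 gives W.
W and S hold, so N follows (Rule 5).
N and W hold, so K follows (Rule 6).
From S and K, Rule 4 gives R.
No rule produces L, and it is not given. D would need W, S, and L (Rule 3), but L is never established.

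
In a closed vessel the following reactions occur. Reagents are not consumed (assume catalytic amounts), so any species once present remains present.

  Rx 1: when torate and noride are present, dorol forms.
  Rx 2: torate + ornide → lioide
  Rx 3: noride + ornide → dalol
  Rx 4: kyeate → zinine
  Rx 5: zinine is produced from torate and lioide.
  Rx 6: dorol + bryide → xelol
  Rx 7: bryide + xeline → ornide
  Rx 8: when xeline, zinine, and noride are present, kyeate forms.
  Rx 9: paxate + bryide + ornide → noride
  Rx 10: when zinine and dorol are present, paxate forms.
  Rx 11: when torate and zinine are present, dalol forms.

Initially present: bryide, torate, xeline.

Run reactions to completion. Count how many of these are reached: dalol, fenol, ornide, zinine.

3

bryide and xeline present → ornide forms (Rx 7).
torate and ornide present → lioide forms (Rx 2).
torate and lioide present → zinine forms (Rx 5).
torate and zinine present → dalol forms (Rx 11).
dalol: reached.
No rule produces fenol, and it is not given.
ornide: reached.
zinine: reached.
Reached: dalol, ornide, and zinine — 3 of the 4.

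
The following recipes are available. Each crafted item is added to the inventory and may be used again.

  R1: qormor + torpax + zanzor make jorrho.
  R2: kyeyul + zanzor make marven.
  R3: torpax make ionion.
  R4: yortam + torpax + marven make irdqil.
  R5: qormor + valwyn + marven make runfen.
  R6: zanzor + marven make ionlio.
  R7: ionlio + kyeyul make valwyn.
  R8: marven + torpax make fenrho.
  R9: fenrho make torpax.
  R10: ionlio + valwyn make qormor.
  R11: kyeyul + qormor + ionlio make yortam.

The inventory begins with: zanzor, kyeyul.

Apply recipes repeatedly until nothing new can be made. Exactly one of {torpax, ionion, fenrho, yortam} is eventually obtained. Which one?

Using R2, kyeyul and zanzor make marven.
zanzor + marven → ionlio (R6).
Using R7, ionlio and kyeyul make valwyn.
ionlio + valwyn → qormor (R10).
kyeyul + qormor + ionlio → yortam (R11).
torpax would need fenrho (R9), but fenrho is never obtained. fenrho would need marven and torpax (R8), but torpax is never obtained. ionion would need torpax (R3), but torpax is never obtained.

yortam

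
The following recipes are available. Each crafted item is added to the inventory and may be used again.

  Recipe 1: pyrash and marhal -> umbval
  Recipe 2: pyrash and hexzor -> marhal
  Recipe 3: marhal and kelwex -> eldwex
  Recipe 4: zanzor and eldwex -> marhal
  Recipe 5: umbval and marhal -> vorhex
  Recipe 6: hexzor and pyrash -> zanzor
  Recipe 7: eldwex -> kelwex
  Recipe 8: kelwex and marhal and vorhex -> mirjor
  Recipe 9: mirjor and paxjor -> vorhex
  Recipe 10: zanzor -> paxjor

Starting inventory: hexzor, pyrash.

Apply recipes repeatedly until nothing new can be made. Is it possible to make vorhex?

Using Recipe 2, pyrash and hexzor make marhal.
Using Recipe 1, pyrash and marhal make umbval.
Using Recipe 5, umbval and marhal make vorhex.

Yes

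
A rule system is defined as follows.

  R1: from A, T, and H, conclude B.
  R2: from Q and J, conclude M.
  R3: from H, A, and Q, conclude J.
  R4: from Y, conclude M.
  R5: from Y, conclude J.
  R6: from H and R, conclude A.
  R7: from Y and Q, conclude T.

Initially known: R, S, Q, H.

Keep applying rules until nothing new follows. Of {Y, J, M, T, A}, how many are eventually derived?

From H and R, R6 gives A.
From H, A, and Q, R3 gives J.
From Q and J, R2 gives M.
No rule produces Y, and it is not given.
J: reached.
M: reached.
T would need Y and Q (R7), but Y is never established.
A: reached.
Reached: J, M, and A — 3 of the 5.

3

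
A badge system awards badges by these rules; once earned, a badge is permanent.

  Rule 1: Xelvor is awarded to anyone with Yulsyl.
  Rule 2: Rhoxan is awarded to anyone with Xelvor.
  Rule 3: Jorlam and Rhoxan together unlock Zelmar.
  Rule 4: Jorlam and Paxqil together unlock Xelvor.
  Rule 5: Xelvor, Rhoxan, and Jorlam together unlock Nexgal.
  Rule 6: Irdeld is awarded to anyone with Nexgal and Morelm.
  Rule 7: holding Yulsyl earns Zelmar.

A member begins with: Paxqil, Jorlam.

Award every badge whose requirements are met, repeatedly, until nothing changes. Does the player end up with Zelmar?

With Jorlam and Paxqil, Xelvor is earned (Rule 4).
With Xelvor, Rhoxan is earned (Rule 2).
With Jorlam and Rhoxan, Zelmar is earned (Rule 3).

Yes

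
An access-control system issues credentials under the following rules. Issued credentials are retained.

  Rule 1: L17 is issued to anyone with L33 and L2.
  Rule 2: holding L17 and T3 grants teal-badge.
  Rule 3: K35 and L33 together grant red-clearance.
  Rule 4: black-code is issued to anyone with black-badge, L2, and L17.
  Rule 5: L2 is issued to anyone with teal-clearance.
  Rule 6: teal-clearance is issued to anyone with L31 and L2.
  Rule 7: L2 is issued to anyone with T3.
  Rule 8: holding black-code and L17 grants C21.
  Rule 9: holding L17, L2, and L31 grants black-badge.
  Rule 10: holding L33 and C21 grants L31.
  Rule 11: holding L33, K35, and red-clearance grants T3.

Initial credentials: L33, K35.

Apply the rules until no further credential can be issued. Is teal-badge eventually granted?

Holding K35 and L33 grants red-clearance (Rule 3).
Holding L33, K35, and red-clearance grants T3 (Rule 11).
Holding T3 grants L2 (Rule 7).
Holding L33 and L2 grants L17 (Rule 1).
Holding L17 and T3 grants teal-badge (Rule 2).

Yes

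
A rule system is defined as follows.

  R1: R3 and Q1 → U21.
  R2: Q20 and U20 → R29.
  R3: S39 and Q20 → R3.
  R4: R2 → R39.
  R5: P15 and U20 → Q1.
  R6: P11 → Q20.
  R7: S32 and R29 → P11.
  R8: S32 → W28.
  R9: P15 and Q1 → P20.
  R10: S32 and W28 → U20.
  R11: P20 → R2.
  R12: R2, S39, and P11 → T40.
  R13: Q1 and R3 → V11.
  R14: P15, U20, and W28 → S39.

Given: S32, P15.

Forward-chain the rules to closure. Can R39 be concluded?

From S32, R8 gives W28.
From S32 and W28, R10 gives U20.
P15 and U20 hold, so Q1 follows (R5).
From P15 and Q1, R9 gives P20.
From P20, R11 gives R2.
R2 holds, so R39 follows (R4).

Yes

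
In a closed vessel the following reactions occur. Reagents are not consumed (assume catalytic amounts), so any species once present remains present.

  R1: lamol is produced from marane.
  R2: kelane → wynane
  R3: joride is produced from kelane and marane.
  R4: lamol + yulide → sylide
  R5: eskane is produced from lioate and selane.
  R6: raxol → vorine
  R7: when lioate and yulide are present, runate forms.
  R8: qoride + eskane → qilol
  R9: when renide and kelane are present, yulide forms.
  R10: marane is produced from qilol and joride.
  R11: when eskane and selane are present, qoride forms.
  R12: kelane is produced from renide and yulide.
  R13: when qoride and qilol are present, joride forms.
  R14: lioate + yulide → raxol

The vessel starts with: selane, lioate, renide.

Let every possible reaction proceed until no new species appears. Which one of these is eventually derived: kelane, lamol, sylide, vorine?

lioate and selane present → eskane forms (R5).
eskane and selane present → qoride forms (R11).
qoride and eskane present → qilol forms (R8).
qoride and qilol present → joride forms (R13).
qilol and joride present → marane forms (R10).
marane present → lamol forms (R1).
vorine would need raxol (R6), but raxol never forms. kelane would need renide and yulide (R12), but yulide never forms. sylide would need lamol and yulide (R4), but yulide never forms.

lamol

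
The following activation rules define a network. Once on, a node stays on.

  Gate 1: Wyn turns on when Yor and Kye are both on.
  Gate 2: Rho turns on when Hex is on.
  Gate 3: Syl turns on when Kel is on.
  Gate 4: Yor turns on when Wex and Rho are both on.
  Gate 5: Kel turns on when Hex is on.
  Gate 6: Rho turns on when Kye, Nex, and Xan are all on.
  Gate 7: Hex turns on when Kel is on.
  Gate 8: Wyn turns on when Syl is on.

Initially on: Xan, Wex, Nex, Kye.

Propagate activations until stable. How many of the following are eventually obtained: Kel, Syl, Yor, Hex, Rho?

2

Kye, Nex, and Xan are on, so Rho turns on (Gate 6).
Gate 4: Wex and Rho on → Yor on.
Kel would need Hex (Gate 5), but Hex never turns on.
Syl would need Kel (Gate 3), but Kel never turns on.
Yor: reached.
Hex would need Kel (Gate 7), but Kel never turns on.
Rho: reached.
Reached: Yor and Rho — 2 of the 5.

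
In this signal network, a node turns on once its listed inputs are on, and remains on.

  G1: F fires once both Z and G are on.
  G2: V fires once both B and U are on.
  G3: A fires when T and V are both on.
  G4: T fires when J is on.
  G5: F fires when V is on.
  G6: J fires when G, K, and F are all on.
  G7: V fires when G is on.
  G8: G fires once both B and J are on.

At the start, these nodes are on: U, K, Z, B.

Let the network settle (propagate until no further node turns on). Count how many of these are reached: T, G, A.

T would need J (G4), but J never turns on.
G would need B and J (G8), but J never turns on.
A would need T and V (G3), but T never turns on.
None of the 3 are reached.

0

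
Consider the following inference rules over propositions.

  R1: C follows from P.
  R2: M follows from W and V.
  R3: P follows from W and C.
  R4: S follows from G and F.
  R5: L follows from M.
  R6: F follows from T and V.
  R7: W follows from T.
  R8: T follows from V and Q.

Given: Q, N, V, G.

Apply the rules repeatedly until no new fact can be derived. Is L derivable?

Yes

From V and Q, R8 gives T.
T holds, so W follows (R7).
W and V hold, so M follows (R2).
From M, R5 gives L.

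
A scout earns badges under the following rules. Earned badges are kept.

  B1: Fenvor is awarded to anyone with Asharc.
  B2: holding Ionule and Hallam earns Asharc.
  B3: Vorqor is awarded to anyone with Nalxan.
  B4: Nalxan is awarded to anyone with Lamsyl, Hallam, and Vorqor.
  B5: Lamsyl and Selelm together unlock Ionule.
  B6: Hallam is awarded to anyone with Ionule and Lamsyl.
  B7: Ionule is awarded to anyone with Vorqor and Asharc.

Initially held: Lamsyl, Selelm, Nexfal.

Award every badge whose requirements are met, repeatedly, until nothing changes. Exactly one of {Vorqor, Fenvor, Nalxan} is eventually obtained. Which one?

With Lamsyl and Selelm, Ionule is earned (B5).
With Ionule and Lamsyl, Hallam is earned (B6).
With Ionule and Hallam, Asharc is earned (B2).
With Asharc, Fenvor is earned (B1).
Vorqor would need Nalxan (B3), but Nalxan is never earned. Nalxan would need Lamsyl, Hallam, and Vorqor (B4), but Vorqor is never earned.

Fenvor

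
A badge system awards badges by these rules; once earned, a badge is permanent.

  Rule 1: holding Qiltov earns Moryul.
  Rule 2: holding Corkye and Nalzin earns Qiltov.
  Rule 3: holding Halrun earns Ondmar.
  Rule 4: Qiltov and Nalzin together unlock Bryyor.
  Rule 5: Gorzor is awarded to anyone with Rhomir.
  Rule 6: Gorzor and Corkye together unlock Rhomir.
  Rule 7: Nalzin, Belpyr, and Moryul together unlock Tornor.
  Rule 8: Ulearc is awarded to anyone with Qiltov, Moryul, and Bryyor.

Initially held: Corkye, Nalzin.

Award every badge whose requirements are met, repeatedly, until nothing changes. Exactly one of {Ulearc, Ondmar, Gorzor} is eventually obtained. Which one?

With Corkye and Nalzin, Qiltov is earned (Rule 2).
With Qiltov and Nalzin, Bryyor is earned (Rule 4).
With Qiltov, Moryul is earned (Rule 1).
With Qiltov, Moryul, and Bryyor, Ulearc is earned (Rule 8).
Ondmar would need Halrun (Rule 3), but Halrun is never earned. Gorzor would need Rhomir (Rule 5), but Rhomir is never earned.

Ulearc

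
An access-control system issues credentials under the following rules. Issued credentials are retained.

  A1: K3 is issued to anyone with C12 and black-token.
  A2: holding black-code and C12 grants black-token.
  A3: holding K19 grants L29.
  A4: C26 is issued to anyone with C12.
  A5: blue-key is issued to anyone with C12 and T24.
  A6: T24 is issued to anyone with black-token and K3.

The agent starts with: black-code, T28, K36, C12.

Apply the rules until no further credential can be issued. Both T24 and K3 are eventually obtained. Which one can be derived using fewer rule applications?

K3: Holding black-code and C12 grants black-token (A2). Holding C12 and black-token grants K3 (A1). [2 rule applications]
T24: Holding black-code and C12 grants black-token (A2). Holding C12 and black-token grants K3 (A1). Holding black-token and K3 grants T24 (A6). [3 rule applications]
K3 needs fewer.

K3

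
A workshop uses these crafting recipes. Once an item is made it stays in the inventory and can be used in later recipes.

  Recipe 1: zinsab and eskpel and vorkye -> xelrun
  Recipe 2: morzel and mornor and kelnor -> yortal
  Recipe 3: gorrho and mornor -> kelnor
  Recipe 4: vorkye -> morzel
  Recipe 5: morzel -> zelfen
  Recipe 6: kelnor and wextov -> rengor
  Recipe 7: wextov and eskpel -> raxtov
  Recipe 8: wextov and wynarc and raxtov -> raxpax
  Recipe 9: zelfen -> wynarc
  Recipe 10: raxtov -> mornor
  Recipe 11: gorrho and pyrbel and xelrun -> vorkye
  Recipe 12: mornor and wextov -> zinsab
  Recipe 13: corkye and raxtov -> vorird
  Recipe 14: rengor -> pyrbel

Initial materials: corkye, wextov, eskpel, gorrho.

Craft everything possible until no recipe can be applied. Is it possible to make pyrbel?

Using Recipe 7, wextov and eskpel make raxtov.
raxtov -> mornor (Recipe 10).
gorrho and mornor -> kelnor (Recipe 3).
Using Recipe 6, kelnor and wextov make rengor.
Using Recipe 14, rengor makes pyrbel.

Yes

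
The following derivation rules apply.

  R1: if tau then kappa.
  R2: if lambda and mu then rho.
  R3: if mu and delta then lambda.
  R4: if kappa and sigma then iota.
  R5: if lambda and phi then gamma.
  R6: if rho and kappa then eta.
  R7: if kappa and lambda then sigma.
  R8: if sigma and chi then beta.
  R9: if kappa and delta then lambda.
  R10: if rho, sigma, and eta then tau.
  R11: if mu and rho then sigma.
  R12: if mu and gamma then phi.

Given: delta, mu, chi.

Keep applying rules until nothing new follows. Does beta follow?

Yes

mu and delta hold, so lambda follows (R3).
lambda and mu hold, so rho follows (R2).
From mu and rho, R11 gives sigma.
From sigma and chi, R8 gives beta.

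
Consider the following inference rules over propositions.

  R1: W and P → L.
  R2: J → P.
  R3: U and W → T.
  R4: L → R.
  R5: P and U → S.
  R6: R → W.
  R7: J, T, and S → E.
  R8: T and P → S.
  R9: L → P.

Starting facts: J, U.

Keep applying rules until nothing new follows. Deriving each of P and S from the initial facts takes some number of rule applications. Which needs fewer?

P

P: J holds, so P follows (R2). [1 rule application]
S: J holds, so P follows (R2). P and U hold, so S follows (R5). [2 rule applications]
P needs fewer.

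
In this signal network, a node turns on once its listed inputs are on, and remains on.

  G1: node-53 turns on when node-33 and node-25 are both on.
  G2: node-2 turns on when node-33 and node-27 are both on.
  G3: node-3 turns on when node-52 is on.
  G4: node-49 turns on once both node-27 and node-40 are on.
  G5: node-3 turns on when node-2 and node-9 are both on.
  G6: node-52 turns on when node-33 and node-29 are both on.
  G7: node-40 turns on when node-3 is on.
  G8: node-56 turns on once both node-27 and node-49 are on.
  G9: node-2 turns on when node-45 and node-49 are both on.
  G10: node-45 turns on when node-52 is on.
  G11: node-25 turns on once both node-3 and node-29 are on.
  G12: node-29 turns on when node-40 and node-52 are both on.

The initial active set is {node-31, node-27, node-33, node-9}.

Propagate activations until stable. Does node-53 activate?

node-53 would need node-33 and node-25 (G1), but node-25 never turns on.

No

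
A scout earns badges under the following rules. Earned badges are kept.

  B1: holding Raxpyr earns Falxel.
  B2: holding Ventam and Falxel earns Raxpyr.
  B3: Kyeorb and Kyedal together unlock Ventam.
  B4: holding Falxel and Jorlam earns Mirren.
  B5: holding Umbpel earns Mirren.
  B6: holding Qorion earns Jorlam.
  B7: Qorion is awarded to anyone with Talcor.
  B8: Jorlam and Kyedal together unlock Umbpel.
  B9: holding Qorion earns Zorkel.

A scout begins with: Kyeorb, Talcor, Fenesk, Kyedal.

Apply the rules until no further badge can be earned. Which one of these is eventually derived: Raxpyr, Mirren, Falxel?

With Talcor, Qorion is earned (B7).
With Qorion, Jorlam is earned (B6).
With Jorlam and Kyedal, Umbpel is earned (B8).
With Umbpel, Mirren is earned (B5).
Raxpyr would need Ventam and Falxel (B2), but Falxel is never earned. Falxel would need Raxpyr (B1), but Raxpyr is never earned.

Mirren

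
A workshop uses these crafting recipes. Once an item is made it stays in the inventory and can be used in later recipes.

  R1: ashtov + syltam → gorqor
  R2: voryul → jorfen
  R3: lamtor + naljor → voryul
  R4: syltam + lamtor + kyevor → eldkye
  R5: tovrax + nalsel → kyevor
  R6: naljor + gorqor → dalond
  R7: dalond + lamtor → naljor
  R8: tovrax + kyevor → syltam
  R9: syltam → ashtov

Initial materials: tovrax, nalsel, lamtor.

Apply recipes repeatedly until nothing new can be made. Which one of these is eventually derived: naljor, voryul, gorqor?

gorqor

Using R5, tovrax and nalsel make kyevor.
Using R8, tovrax and kyevor make syltam.
syltam → ashtov (R9).
Using R1, ashtov and syltam make gorqor.
naljor would need dalond and lamtor (R7), but dalond is never obtained. voryul would need lamtor and naljor (R3), but naljor is never obtained.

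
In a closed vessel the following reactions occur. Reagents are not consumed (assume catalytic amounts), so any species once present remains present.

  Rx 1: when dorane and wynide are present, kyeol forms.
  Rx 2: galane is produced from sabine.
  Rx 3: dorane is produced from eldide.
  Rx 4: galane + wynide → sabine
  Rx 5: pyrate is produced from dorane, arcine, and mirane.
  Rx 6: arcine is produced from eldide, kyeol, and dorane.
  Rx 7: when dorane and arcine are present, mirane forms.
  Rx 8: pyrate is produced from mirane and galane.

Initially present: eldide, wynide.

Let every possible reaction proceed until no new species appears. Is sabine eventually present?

No

sabine would need galane and wynide (Rx 4), but galane never forms.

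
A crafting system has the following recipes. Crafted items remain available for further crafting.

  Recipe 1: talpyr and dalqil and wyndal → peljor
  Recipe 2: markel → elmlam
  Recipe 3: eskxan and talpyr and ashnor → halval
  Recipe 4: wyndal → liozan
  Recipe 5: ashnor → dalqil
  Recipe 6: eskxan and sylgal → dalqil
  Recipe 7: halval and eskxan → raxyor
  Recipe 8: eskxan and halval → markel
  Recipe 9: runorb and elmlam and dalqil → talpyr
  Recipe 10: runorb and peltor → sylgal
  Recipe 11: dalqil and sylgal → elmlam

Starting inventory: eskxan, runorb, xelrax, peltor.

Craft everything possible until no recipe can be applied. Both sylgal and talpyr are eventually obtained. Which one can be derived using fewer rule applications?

sylgal

sylgal: runorb and peltor → sylgal (Recipe 10). [1 rule application]
talpyr: runorb and peltor → sylgal (Recipe 10). Using Recipe 6, eskxan and sylgal make dalqil. Using Recipe 11, dalqil and sylgal make elmlam. Using Recipe 9, runorb, elmlam, and dalqil make talpyr. [4 rule applications]
sylgal needs fewer.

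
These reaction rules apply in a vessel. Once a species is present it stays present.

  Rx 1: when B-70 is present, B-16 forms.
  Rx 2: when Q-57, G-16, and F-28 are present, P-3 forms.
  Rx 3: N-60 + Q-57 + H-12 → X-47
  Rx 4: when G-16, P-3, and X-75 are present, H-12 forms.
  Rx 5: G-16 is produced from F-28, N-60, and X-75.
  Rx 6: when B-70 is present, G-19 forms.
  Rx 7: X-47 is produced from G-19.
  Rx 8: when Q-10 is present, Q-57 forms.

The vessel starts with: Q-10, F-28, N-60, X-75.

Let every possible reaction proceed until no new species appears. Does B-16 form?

B-16 would need B-70 (Rx 1), but B-70 never forms.

No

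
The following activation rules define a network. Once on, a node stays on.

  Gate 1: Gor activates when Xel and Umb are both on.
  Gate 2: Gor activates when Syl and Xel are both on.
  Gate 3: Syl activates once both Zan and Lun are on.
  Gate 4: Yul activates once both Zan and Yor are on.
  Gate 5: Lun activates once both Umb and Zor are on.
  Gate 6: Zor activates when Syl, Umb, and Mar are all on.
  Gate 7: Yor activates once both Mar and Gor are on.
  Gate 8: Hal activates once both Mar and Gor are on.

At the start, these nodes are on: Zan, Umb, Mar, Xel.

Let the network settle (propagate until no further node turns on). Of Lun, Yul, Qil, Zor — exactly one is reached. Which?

Xel and Umb are on, so Gor activates (Gate 1).
Mar and Gor are on, so Yor activates (Gate 7).
Zan and Yor are on, so Yul activates (Gate 4).
Lun would need Umb and Zor (Gate 5), but Zor never turns on. Zor would need Syl, Umb, and Mar (Gate 6), but Syl never turns on. No rule produces Qil, and it is not given.

Yul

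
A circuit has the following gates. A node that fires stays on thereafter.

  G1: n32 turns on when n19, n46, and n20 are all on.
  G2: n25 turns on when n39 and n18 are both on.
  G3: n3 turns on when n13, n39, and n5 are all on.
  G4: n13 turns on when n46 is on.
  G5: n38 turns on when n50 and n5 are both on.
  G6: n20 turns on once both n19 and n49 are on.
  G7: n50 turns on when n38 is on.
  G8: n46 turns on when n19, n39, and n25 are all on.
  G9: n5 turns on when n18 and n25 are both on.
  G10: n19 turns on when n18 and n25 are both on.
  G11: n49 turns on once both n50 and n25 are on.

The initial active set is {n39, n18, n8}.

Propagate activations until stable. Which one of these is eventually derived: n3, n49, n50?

n3

G2: n39 and n18 on → n25 on.
n18 and n25 are on, so n5 turns on (G9).
n18 and n25 are on, so n19 turns on (G10).
n19, n39, and n25 are on, so n46 turns on (G8).
n46 is on, so n13 turns on (G4).
G3: n13, n39, and n5 on → n3 on.
n49 would need n50 and n25 (G11), but n50 never turns on. n50 would need n38 (G7), but n38 never turns on.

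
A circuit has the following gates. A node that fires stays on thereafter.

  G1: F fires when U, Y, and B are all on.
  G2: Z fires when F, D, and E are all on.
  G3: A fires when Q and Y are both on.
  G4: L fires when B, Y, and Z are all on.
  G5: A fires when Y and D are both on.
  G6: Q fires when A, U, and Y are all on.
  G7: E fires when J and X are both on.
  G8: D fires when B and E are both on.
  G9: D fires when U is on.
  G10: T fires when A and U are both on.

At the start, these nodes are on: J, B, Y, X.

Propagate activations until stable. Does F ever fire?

F would need U, Y, and B (G1), but U never turns on.

No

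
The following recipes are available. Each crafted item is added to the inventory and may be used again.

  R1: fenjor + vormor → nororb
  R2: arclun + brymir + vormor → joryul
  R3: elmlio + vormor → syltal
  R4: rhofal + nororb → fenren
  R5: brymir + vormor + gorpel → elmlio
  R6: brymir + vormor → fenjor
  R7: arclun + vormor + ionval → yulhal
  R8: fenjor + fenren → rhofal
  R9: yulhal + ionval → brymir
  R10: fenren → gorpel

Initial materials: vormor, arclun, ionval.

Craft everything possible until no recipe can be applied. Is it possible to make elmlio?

No

elmlio would need brymir, vormor, and gorpel (R5), but gorpel is never obtained.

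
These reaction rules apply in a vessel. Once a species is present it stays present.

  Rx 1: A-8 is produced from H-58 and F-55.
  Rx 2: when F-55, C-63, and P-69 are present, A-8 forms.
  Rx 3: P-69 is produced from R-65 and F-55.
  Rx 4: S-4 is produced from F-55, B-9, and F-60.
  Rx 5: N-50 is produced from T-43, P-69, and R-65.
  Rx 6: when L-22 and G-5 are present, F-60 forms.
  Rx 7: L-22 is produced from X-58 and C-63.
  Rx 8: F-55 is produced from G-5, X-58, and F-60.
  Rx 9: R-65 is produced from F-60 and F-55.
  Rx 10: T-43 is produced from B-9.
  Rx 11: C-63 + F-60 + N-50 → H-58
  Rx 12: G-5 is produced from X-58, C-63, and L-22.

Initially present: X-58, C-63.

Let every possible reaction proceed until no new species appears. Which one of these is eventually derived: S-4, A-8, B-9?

A-8

X-58 and C-63 present → L-22 forms (Rx 7).
X-58, C-63, and L-22 present → G-5 forms (Rx 12).
L-22 and G-5 present → F-60 forms (Rx 6).
G-5, X-58, and F-60 present → F-55 forms (Rx 8).
F-60 and F-55 present → R-65 forms (Rx 9).
R-65 and F-55 present → P-69 forms (Rx 3).
F-55, C-63, and P-69 present → A-8 forms (Rx 2).
No rule produces B-9, and it is not given. S-4 would need F-55, B-9, and F-60 (Rx 4), but B-9 never forms.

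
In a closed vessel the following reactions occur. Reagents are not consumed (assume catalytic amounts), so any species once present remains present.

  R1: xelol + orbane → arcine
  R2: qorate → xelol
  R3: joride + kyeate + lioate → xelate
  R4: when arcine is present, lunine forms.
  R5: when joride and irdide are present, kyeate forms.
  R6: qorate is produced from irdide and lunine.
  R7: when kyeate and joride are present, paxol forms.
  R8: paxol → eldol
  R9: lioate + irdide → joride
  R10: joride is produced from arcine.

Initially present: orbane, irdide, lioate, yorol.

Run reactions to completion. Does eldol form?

lioate and irdide present → joride forms (R9).
joride and irdide present → kyeate forms (R5).
kyeate and joride present → paxol forms (R7).
paxol present → eldol forms (R8).

Yes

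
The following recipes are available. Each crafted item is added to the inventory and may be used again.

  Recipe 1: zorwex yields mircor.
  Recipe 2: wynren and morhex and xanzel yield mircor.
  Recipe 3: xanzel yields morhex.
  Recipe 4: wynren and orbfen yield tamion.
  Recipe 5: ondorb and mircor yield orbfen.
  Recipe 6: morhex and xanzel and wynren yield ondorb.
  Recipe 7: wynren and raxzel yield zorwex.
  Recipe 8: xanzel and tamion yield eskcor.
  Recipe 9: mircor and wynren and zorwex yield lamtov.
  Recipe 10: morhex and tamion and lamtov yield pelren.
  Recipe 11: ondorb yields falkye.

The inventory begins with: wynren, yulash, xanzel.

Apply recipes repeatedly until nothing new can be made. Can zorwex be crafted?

No

zorwex would need wynren and raxzel (Recipe 7), but raxzel is never obtained.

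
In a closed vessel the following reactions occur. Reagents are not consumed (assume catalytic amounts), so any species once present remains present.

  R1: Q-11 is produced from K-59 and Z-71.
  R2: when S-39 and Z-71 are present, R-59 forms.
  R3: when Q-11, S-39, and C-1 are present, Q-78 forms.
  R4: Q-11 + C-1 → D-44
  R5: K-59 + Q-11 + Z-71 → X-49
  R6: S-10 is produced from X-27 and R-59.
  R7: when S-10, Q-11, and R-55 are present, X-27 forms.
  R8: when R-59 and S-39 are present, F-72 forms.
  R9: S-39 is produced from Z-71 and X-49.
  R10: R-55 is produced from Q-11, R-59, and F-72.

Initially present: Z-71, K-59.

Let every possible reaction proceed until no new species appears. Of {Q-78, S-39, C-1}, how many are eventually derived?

1

K-59 and Z-71 present → Q-11 forms (R1).
K-59, Q-11, and Z-71 present → X-49 forms (R5).
Z-71 and X-49 present → S-39 forms (R9).
Q-78 would need Q-11, S-39, and C-1 (R3), but C-1 never forms.
S-39: reached.
No rule produces C-1, and it is not given.
Reached: S-39 — 1 of the 3.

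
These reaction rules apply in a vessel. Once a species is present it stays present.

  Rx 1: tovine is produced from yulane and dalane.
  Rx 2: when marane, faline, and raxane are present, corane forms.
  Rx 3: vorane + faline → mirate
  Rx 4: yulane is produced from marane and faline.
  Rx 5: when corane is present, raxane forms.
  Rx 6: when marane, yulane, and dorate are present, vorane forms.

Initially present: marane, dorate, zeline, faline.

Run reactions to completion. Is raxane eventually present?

No

raxane would need corane (Rx 5), but corane never forms.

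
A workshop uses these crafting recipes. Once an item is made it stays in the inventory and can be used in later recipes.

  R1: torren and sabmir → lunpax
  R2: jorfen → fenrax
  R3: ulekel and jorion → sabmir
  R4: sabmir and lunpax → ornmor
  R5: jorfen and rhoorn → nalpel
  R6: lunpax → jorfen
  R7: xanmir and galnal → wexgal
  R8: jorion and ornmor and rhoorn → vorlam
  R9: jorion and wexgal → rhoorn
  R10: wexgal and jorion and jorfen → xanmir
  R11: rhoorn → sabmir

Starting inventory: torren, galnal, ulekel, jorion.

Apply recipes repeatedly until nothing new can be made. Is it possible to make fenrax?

ulekel and jorion → sabmir (R3).
torren and sabmir → lunpax (R1).
lunpax → jorfen (R6).
jorfen → fenrax (R2).

Yes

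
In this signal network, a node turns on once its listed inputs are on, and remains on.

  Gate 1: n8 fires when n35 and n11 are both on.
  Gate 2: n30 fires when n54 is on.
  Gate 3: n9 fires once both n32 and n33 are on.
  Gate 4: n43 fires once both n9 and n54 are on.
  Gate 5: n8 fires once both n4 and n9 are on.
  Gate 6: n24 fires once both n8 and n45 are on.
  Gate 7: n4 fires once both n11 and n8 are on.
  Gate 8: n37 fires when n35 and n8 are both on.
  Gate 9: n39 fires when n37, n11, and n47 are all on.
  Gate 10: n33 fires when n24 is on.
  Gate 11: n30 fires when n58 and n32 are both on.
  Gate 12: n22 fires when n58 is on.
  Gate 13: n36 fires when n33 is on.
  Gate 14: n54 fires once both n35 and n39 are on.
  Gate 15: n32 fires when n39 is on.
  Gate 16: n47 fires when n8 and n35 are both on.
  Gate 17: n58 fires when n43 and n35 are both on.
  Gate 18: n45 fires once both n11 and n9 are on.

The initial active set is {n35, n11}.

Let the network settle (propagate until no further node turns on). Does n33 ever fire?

No

n33 would need n24 (Gate 10), but n24 never turns on.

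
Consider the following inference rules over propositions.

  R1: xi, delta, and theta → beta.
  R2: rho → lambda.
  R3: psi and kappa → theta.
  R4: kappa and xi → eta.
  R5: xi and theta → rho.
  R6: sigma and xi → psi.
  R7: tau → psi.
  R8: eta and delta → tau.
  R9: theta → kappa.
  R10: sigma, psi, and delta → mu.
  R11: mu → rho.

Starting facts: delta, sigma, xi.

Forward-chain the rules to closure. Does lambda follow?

sigma and xi hold, so psi follows (R6).
From sigma, psi, and delta, R10 gives mu.
From mu, R11 gives rho.
From rho, R2 gives lambda.

Yes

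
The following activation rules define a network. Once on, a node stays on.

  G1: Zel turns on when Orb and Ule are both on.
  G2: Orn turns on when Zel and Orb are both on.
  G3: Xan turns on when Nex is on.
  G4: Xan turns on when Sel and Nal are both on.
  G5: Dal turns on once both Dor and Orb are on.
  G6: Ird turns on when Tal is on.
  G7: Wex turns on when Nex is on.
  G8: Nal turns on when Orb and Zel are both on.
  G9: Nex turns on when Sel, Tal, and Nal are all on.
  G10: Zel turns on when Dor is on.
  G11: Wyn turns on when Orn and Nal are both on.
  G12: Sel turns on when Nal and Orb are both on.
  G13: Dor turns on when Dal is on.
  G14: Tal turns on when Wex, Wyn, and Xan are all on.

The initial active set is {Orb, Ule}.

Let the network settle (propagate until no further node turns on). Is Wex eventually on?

Wex would need Nex (G7), but Nex never turns on.

No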